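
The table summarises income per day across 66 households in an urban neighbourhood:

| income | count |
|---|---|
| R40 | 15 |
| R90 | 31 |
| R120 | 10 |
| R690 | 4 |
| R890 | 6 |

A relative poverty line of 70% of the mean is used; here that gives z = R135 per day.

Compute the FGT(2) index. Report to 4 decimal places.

0.1666

Below the line: 15×R40, 31×R90, 10×R120 (q = 56 of N = 66).
Normalized shortfalls: (135−40)/135 = 0.7037 (×15); (135−90)/135 = 0.3333 (×31); (135−120)/135 = 0.1111 (×10).
Squared: 0.4952 (×15); 0.1111 (×31); 0.0123 (×10).
Sum = 10.995885; P₂ = 10.995885 / 66 = 0.1666.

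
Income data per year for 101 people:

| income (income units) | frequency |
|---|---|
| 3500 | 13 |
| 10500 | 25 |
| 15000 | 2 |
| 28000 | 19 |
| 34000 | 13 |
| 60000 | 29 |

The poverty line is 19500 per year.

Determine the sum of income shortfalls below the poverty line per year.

442000

Below z: 13×3500, 25×10500, 2×15000 (q = 40 of N = 101).
Individual gaps: 13×(19500−3500) = 208000; 25×(19500−10500) = 225000; 2×(19500−15000) = 9000.
Aggregate gap = 442000.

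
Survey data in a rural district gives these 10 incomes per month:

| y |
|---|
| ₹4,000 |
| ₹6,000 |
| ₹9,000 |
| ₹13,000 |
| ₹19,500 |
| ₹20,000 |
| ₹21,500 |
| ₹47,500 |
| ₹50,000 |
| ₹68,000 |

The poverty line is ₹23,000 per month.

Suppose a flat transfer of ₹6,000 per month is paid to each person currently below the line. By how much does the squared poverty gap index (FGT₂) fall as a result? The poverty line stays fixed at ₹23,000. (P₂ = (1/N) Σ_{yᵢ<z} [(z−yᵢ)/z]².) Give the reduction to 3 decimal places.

Before: below the line — ₹4,000, ₹6,000, ₹9,000, ₹13,000, ₹19,500, ₹20,000, ₹21,500; squared poverty gap index (FGT₂) = 0.18327.
After the ₹6,000 transfer: below the line — ₹10,000, ₹12,000, ₹15,000, ₹19,000; squared poverty gap index (FGT₂) = 0.06994.
Reduction = 0.18327 − 0.06994 = 0.113.

0.113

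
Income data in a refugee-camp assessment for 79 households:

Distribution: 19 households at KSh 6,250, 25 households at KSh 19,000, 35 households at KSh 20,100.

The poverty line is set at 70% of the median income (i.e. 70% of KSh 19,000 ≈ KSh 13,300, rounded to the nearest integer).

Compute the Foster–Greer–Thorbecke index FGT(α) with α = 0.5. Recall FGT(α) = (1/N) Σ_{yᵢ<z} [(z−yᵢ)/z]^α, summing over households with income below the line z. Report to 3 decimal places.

Poor units: 19×KSh 6,250 (q = 19 of N = 79).
Normalized shortfalls: (13300−6250)/13300 = 0.5301 (×19).
Raised to α = 0.5: 0.72806 (×19).
Sum = 13.833190; FGT(0.5) = 13.833190 / 79 = 0.175.

0.175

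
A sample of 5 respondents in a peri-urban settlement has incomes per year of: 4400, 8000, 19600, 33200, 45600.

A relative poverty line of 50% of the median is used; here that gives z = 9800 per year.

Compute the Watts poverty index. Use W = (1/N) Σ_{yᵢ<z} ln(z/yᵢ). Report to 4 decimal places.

0.2007

Incomes under z: 4400, 8000 (q = 2 of N = 5).
ln(z/y) terms: ln(9800/4400) = 0.8008; ln(9800/8000) = 0.2029.
W = 1.003719 / 5 = 0.2007.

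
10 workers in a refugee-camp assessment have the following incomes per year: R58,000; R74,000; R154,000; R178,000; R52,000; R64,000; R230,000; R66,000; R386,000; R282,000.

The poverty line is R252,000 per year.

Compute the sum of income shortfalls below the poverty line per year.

R1,140,000

Below z: R52,000, R58,000, R64,000, R66,000, R74,000, R154,000, R178,000, R230,000 (q = 8 of N = 10).
Individual gaps: 252000−52000 = 200000; 252000−58000 = 194000; 252000−64000 = 188000; 252000−66000 = 186000; 252000−74000 = 178000; 252000−154000 = 98000; 252000−178000 = 74000; 252000−230000 = 22000.
Aggregate gap = R1,140,000.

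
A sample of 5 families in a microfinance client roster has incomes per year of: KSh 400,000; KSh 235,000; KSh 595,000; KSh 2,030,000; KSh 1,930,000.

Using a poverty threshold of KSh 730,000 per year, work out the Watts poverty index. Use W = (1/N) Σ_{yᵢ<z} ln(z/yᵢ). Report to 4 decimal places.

Incomes under z: KSh 235,000, KSh 400,000, KSh 595,000 (q = 3 of N = 5).
ln(z/y) terms: ln(730000/235000) = 1.1335; ln(730000/400000) = 0.6016; ln(730000/595000) = 0.2045.
W = 1.939522 / 5 = 0.3879.

0.3879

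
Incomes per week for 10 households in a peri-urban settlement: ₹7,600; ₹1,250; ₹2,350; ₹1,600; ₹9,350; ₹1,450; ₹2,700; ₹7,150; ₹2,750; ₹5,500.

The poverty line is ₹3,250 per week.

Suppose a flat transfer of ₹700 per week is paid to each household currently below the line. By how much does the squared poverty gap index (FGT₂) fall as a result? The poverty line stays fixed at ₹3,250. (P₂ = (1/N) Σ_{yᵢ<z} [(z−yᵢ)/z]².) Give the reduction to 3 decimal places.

0.071

Before: below the line — ₹1,250, ₹1,450, ₹1,600, ₹2,350, ₹2,700, ₹2,750; squared poverty gap index (FGT₂) = 0.10722.
After the ₹700 transfer: below the line — ₹1,950, ₹2,150, ₹2,300, ₹3,050; squared poverty gap index (FGT₂) = 0.03638.
Reduction = 0.10722 − 0.03638 = 0.071.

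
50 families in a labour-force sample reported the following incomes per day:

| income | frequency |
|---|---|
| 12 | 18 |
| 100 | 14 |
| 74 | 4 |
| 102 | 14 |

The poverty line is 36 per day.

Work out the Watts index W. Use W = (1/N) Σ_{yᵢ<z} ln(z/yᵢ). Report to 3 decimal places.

Incomes under z: 18×12 (q = 18 of N = 50).
Log shortfalls: ln(36/12) = 1.0986 (×18).
W = 19.775021 / 50 = 0.396.

0.396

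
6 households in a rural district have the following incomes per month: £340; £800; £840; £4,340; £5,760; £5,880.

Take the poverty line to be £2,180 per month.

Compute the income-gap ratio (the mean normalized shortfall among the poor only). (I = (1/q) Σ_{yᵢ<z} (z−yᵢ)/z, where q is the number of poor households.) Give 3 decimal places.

0.697

Poor units: £340, £800, £840 (q = 3 of N = 6).
Shortfall ratios (z−y)/z: 0.8440, 0.6330, 0.6147; sum = 2.091743.
The income-gap ratio divides by q (the poor only): 2.091743 / 3 = 0.697.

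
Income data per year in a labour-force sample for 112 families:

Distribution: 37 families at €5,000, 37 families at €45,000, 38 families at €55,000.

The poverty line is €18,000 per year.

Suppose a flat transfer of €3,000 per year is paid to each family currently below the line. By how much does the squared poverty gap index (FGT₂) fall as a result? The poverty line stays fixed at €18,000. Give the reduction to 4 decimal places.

Before: below the line — 37×€5,000; squared poverty gap index (FGT₂) = 0.172316.
After the €3,000 transfer: below the line — 37×€8,000; squared poverty gap index (FGT₂) = 0.101962.
Reduction = 0.172316 − 0.101962 = 0.0704.

0.0704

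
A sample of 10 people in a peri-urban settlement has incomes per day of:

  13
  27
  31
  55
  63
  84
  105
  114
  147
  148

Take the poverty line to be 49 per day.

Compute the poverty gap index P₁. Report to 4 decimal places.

Incomes under z: 13, 27, 31 (q = 3 of N = 10).
Relative gaps: (49−13)/49 = 0.7347; (49−27)/49 = 0.4490; (49−31)/49 = 0.3673.
Sum of shortfalls = 1.551020; P₁ averages over all N: 1.551020 / 10 = 0.1551.

0.1551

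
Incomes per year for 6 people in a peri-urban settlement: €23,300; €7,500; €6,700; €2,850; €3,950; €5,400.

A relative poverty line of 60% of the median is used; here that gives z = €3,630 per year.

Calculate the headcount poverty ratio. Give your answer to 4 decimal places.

0.1667

1 of the 6 people have income below €3,630.
H = 1/6 = 0.1667.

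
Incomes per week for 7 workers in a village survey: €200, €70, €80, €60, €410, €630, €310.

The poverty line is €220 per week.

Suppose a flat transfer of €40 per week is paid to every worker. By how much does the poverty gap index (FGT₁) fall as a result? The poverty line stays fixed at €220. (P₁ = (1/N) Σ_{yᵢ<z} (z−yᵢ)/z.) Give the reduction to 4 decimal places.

Before: below the line — €60, €70, €80, €200; poverty gap index (FGT₁) = 0.305195.
After the €40 transfer: below the line — €100, €110, €120; poverty gap index (FGT₁) = 0.214286.
Reduction = 0.305195 − 0.214286 = 0.0909.

0.0909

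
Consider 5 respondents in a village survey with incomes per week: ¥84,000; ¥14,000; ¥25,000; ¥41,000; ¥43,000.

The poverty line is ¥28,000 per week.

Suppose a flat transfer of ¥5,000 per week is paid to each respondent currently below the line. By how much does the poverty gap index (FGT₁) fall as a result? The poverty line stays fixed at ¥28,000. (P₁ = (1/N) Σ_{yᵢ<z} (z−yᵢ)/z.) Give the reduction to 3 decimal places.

Before: below the line — ¥14,000, ¥25,000; poverty gap index (FGT₁) = 0.12143.
After the ¥5,000 transfer: below the line — ¥19,000; poverty gap index (FGT₁) = 0.06429.
Reduction = 0.12143 − 0.06429 = 0.057.

0.057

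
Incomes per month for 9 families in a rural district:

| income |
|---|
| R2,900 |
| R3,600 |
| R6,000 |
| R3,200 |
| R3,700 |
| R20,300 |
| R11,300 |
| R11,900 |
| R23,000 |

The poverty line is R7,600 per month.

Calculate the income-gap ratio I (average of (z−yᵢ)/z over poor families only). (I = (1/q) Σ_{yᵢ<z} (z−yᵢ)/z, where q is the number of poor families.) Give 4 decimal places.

Below z: R2,900, R3,200, R3,600, R3,700, R6,000 (q = 5 of N = 9).
Shortfall ratios (z−y)/z: 0.6184, 0.5789, 0.5263, 0.5132, 0.2105; sum = 2.447368.
I averages over the q = 5 poor units only: 2.447368 / 5 = 0.4895.

0.4895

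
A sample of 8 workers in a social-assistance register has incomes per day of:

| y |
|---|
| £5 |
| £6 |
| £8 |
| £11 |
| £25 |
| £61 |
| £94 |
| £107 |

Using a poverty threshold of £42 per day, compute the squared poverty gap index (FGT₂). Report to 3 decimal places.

Below z: £5, £6, £8, £11, £25 (q = 5 of N = 8).
Gap ratios (z−y)/z: (42−5)/42 = 0.8810; (42−6)/42 = 0.8571; (42−8)/42 = 0.8095; (42−11)/42 = 0.7381; (42−25)/42 = 0.4048.
Squared: 0.7761; 0.7347; 0.6553; 0.5448; 0.1638.
Sum = 2.874717; P₂ = 2.874717 / 8 = 0.359.

0.359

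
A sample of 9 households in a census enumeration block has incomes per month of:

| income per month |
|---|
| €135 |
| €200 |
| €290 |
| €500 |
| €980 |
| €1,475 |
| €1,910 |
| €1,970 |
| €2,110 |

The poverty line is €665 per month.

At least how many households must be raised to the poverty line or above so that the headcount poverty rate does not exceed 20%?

4 of the 9 households are poor, so H = 4/9 = 0.444.
A headcount ratio of at most 20% allows at most ⌊0.20 × 9⌋ = 1 poor households.
So at least 4 − 1 = 3 must be lifted.

3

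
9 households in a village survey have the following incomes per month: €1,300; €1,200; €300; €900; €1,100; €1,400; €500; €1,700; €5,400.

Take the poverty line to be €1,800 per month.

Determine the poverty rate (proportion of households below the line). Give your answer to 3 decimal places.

0.889

8 of the 9 households have income below €1,800.
H = 8/9 = 0.889.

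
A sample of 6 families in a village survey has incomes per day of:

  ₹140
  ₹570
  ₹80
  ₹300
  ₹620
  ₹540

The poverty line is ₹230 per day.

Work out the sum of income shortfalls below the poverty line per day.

₹240

Below z: ₹80, ₹140 (q = 2 of N = 6).
Individual gaps: 230−80 = 150; 230−140 = 90.
Aggregate gap = ₹240.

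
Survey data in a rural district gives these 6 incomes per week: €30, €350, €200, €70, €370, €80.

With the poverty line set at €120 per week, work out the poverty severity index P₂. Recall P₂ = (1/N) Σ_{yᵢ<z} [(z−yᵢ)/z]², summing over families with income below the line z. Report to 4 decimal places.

Incomes under z: €30, €70, €80 (q = 3 of N = 6).
Shortfall ratios: (120−30)/120 = 0.7500; (120−70)/120 = 0.4167; (120−80)/120 = 0.3333.
Squared: 0.5625; 0.1736; 0.1111.
Sum = 0.847222; P₂ = 0.847222 / 6 = 0.1412.

0.1412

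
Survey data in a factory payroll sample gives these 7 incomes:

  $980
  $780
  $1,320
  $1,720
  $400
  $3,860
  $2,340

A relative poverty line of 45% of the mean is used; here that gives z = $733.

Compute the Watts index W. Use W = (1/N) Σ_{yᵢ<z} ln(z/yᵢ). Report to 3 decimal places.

Incomes under z: $400 (q = 1 of N = 7).
Log gaps: ln(733/400) = 0.6057.
W = 0.605681 / 7 = 0.087.

0.087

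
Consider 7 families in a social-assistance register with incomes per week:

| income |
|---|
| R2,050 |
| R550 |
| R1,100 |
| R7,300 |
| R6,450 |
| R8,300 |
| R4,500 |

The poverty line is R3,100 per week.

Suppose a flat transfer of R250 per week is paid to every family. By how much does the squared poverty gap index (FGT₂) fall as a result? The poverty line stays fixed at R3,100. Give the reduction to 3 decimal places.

0.039

Before: below the line — R550, R1,100, R2,050; squared poverty gap index (FGT₂) = 0.17251.
After the R250 transfer: below the line — R800, R1,350, R2,300; squared poverty gap index (FGT₂) = 0.13368.
Reduction = 0.17251 − 0.13368 = 0.039.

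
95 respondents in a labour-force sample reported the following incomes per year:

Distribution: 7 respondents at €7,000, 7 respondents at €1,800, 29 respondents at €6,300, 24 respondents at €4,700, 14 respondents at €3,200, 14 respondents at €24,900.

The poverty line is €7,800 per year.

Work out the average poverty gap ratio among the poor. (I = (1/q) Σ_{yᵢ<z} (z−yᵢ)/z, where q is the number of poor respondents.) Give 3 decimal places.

0.364

Incomes under z: 7×€1,800, 14×€3,200, 24×€4,700, 29×€6,300, 7×€7,000 (q = 81 of N = 95).
Relative gaps: 0.7692 (×7), 0.5897 (×14), 0.3974 (×24), 0.1923 (×29), 0.1026 (×7); sum = 29.474359.
I averages over the q = 81 poor units only: 29.474359 / 81 = 0.364.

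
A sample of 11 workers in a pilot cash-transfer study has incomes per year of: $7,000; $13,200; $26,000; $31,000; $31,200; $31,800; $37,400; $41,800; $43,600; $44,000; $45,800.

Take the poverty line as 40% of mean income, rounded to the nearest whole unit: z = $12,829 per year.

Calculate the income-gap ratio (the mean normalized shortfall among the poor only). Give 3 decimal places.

0.454

Incomes under z: $7,000 (q = 1 of N = 11).
Relative gaps: 0.4544; sum = 0.454361.
The income-gap ratio divides by q (the poor only): 0.454361 / 1 = 0.454.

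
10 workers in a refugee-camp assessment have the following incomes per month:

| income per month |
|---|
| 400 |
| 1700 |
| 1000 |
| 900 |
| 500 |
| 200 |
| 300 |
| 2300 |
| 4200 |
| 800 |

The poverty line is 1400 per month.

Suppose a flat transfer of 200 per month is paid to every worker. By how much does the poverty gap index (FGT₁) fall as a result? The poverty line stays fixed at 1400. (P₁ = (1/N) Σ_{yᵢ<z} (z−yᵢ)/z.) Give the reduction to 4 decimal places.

Before: below the line — 200, 300, 400, 500, 800, 900, 1000; poverty gap index (FGT₁) = 0.407143.
After the 200 transfer: below the line — 400, 500, 600, 700, 1000, 1100, 1200; poverty gap index (FGT₁) = 0.307143.
Reduction = 0.407143 − 0.307143 = 0.1000.

0.1000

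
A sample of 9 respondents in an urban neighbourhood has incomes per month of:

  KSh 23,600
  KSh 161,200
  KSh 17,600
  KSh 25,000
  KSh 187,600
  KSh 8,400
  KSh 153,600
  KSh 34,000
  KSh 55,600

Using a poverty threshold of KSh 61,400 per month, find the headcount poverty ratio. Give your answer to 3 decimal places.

6 of the 9 respondents have income below KSh 61,400.
H = 6/9 = 0.667.

0.667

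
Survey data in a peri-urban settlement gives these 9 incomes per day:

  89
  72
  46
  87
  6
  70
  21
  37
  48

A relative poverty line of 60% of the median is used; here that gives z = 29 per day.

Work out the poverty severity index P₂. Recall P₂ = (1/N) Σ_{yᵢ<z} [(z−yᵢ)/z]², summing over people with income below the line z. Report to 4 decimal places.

Poor units: 6, 21 (q = 2 of N = 9).
Shortfall ratios: (29−6)/29 = 0.7931; (29−21)/29 = 0.2759.
Squared: 0.6290; 0.0761.
Sum = 0.705113; P₂ = 0.705113 / 9 = 0.0783.

0.0783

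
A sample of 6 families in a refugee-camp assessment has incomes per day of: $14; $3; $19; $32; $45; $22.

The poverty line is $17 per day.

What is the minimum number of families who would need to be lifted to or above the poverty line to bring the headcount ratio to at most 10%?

2

Currently q = 2 of N = 6 are below the line (H = 0.333).
A headcount ratio of at most 10% allows at most ⌊0.10 × 6⌋ = 0 poor families.
So at least 2 − 0 = 2 must be lifted.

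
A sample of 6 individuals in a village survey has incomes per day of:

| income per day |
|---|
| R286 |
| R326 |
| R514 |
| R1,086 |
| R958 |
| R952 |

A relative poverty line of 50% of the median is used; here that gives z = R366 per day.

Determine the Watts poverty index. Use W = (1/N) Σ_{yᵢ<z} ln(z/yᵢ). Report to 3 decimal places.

0.060

Below the line: R286, R326 (q = 2 of N = 6).
Log gaps: ln(366/286) = 0.2466; ln(366/326) = 0.1157.
W = 0.362377 / 6 = 0.060.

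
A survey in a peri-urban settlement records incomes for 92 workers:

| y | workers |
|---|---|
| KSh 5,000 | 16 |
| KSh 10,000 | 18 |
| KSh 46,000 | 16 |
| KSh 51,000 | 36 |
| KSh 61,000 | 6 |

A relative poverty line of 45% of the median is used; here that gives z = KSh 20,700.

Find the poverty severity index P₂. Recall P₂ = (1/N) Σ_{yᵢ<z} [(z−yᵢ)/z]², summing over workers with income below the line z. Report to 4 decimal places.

0.1523

Below z: 16×KSh 5,000, 18×KSh 10,000 (q = 34 of N = 92).
Gap ratios (z−y)/z: (20700−5000)/20700 = 0.7585 (×16); (20700−10000)/20700 = 0.5169 (×18).
Squared: 0.5753 (×16); 0.2672 (×18).
Sum = 14.013536; P₂ = 14.013536 / 92 = 0.1523.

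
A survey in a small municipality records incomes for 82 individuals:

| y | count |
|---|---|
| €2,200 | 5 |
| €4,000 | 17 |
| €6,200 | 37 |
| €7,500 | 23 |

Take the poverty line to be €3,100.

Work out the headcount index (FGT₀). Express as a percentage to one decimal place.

5 of the 82 individuals have income below €3,100.
H = 5/82 = 6.1%.

6.1%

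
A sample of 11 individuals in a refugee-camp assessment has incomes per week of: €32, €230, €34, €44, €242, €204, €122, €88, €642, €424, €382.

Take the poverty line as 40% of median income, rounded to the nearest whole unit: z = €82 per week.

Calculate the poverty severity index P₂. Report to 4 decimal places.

0.0845

Below z: €32, €34, €44 (q = 3 of N = 11).
Shortfall ratios: (82−32)/82 = 0.6098; (82−34)/82 = 0.5854; (82−44)/82 = 0.4634.
Squared: 0.3718; 0.3427; 0.2148.
Sum = 0.929209; P₂ = 0.929209 / 11 = 0.0845.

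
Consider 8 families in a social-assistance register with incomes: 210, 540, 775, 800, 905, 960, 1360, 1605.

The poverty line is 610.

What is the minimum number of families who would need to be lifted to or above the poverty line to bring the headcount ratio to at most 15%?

1

2 of the 8 families are poor, so H = 2/8 = 0.250.
A headcount ratio of at most 15% allows at most ⌊0.15 × 8⌋ = 1 poor families.
So at least 2 − 1 = 1 must be lifted.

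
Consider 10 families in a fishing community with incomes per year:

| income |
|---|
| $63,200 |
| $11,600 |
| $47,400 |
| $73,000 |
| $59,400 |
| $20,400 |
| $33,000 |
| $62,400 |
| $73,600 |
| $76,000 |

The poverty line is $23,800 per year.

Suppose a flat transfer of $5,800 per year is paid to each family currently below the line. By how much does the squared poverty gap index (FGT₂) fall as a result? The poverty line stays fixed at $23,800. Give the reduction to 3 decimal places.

Before: below the line — $11,600, $20,400; squared poverty gap index (FGT₂) = 0.02832.
After the $5,800 transfer: below the line — $17,400; squared poverty gap index (FGT₂) = 0.00723.
Reduction = 0.02832 − 0.00723 = 0.021.

0.021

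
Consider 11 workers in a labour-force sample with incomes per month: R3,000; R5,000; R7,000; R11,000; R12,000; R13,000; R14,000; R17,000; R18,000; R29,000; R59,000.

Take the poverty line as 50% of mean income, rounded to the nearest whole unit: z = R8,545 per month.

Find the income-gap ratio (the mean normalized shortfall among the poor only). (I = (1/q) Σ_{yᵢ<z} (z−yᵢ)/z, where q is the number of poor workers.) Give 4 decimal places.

Poor units: R3,000, R5,000, R7,000 (q = 3 of N = 11).
Relative gaps: 0.6489, 0.4149, 0.1808; sum = 1.244587.
The income-gap ratio divides by q (the poor only): 1.244587 / 3 = 0.4149.

0.4149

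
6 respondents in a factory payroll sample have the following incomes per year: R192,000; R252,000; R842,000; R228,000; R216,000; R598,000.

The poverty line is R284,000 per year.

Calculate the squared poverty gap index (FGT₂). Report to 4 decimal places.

0.0356

Below the line: R192,000, R216,000, R228,000, R252,000 (q = 4 of N = 6).
Relative gaps: (284000−192000)/284000 = 0.3239; (284000−216000)/284000 = 0.2394; (284000−228000)/284000 = 0.1972; (284000−252000)/284000 = 0.1127.
Squared: 0.1049; 0.0573; 0.0389; 0.0127.
Sum = 0.213846; P₂ = 0.213846 / 6 = 0.0356.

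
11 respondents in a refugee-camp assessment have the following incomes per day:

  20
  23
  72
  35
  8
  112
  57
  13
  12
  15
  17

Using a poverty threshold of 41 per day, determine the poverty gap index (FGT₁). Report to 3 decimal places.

0.410

Incomes under z: 8, 12, 13, 15, 17, 20, 23, 35 (q = 8 of N = 11).
Normalized shortfalls: (41−8)/41 = 0.8049; (41−12)/41 = 0.7073; (41−13)/41 = 0.6829; (41−15)/41 = 0.6341; (41−17)/41 = 0.5854; (41−20)/41 = 0.5122; (41−23)/41 = 0.4390; (41−35)/41 = 0.1463.
Σ = 4.512195. Dividing by the full population N = 11 gives P₁ = 0.410.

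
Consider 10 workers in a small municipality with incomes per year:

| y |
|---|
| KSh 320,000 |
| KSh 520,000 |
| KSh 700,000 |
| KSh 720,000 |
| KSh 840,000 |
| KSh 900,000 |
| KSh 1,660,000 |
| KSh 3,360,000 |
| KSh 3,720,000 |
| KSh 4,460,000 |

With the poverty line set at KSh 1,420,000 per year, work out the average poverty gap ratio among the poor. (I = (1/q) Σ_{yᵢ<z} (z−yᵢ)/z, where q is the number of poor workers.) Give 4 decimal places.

Incomes under z: KSh 320,000, KSh 520,000, KSh 700,000, KSh 720,000, KSh 840,000, KSh 900,000 (q = 6 of N = 10).
Relative gaps: 0.7746, 0.6338, 0.5070, 0.4930, 0.4085, 0.3662; sum = 3.183099.
The income-gap ratio divides by q (the poor only): 3.183099 / 6 = 0.5305.

0.5305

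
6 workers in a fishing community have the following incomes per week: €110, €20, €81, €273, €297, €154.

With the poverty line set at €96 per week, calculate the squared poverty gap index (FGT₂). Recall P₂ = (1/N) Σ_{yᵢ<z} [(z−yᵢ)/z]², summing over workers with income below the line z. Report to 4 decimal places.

Incomes under z: €20, €81 (q = 2 of N = 6).
Relative gaps: (96−20)/96 = 0.7917; (96−81)/96 = 0.1562.
Squared: 0.6267; 0.0244.
Sum = 0.651150; P₂ = 0.651150 / 6 = 0.1085.

0.1085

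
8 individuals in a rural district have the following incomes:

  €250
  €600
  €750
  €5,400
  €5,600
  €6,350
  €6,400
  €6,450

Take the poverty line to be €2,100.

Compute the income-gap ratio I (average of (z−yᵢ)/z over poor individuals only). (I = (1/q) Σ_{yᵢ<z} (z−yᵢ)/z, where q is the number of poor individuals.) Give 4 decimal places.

0.7460

Below the line: €250, €600, €750 (q = 3 of N = 8).
Relative gaps: 0.8810, 0.7143, 0.6429; sum = 2.238095.
The income-gap ratio divides by q (the poor only): 2.238095 / 3 = 0.7460.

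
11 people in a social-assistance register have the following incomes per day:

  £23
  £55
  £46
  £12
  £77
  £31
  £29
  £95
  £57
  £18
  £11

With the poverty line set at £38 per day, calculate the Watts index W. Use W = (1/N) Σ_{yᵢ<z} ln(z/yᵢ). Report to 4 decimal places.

Incomes under z: £11, £12, £18, £23, £29, £31 (q = 6 of N = 11).
Log gaps: ln(38/11) = 1.2397; ln(38/12) = 1.1527; ln(38/18) = 0.7472; ln(38/23) = 0.5021; ln(38/29) = 0.2703; ln(38/31) = 0.2036.
W = 4.115566 / 11 = 0.3741.

0.3741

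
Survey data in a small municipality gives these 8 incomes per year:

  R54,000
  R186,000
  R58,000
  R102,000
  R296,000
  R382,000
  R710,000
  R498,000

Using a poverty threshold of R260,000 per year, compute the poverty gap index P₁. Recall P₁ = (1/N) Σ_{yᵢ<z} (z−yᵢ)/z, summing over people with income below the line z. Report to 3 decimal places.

0.308

Incomes under z: R54,000, R58,000, R102,000, R186,000 (q = 4 of N = 8).
Gap ratios (z−y)/z: (260000−54000)/260000 = 0.7923; (260000−58000)/260000 = 0.7769; (260000−102000)/260000 = 0.6077; (260000−186000)/260000 = 0.2846.
Σ = 2.461538. Dividing by the full population N = 8 gives P₁ = 0.308.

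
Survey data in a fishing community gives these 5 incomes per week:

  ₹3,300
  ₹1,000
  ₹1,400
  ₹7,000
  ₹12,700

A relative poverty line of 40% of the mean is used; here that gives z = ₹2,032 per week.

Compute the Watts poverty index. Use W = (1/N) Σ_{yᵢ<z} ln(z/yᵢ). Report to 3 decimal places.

0.216

Below the line: ₹1,000, ₹1,400 (q = 2 of N = 5).
Log gaps: ln(2032/1000) = 0.7090; ln(2032/1400) = 0.3725.
W = 1.081569 / 5 = 0.216.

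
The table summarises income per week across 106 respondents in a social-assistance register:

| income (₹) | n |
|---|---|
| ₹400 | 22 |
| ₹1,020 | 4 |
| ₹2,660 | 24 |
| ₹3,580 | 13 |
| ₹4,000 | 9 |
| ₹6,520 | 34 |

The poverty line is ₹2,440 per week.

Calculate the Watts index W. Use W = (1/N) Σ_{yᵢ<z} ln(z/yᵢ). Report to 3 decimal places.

Incomes under z: 22×₹400, 4×₹1,020 (q = 26 of N = 106).
Log shortfalls: ln(2440/400) = 1.8083 (×22); ln(2440/1020) = 0.8722 (×4).
W = 43.271135 / 106 = 0.408.

0.408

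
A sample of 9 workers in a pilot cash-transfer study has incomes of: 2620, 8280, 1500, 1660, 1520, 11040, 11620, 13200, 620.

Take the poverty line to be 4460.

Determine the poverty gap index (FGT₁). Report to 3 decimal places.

Poor units: 620, 1500, 1520, 1660, 2620 (q = 5 of N = 9).
Relative gaps: (4460−620)/4460 = 0.8610; (4460−1500)/4460 = 0.6637; (4460−1520)/4460 = 0.6592; (4460−1660)/4460 = 0.6278; (4460−2620)/4460 = 0.4126.
Σ = 3.224215. Dividing by the full population N = 9 gives P₁ = 0.358.

0.358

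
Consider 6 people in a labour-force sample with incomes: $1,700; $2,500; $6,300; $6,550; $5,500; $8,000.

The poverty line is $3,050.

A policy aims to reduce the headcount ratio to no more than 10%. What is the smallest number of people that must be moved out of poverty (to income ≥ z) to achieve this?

2

Currently q = 2 of N = 6 are below the line (H = 0.333).
A headcount ratio of at most 10% allows at most ⌊0.10 × 6⌋ = 0 poor people.
So at least 2 − 0 = 2 must be lifted.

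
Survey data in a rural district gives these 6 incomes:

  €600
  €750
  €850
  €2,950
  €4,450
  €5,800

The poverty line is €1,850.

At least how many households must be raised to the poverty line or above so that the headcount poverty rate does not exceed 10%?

3

Currently q = 3 of N = 6 are below the line (H = 0.500).
A headcount ratio of at most 10% allows at most ⌊0.10 × 6⌋ = 0 poor households.
So at least 3 − 0 = 3 must be lifted.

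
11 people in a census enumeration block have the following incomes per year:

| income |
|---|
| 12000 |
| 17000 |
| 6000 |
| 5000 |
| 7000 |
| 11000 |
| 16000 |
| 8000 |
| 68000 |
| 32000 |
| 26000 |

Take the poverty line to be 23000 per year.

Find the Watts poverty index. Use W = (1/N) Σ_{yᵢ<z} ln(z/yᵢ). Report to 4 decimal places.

0.6517

Poor units: 5000, 6000, 7000, 8000, 11000, 12000, 16000, 17000 (q = 8 of N = 11).
Log shortfalls: ln(23000/5000) = 1.5261; ln(23000/6000) = 1.3437; ln(23000/7000) = 1.1896; ln(23000/8000) = 1.0561; ln(23000/11000) = 0.7376; ln(23000/12000) = 0.6506; ln(23000/16000) = 0.3629; ln(23000/17000) = 0.3023.
W = 7.168801 / 11 = 0.6517.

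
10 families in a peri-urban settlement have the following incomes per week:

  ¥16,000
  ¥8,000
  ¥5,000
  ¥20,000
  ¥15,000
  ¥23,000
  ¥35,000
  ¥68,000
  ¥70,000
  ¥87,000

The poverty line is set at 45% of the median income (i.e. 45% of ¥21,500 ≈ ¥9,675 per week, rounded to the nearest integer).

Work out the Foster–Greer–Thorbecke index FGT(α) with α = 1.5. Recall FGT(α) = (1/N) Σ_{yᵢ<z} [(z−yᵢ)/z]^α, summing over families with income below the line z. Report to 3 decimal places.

0.041

Poor units: ¥5,000, ¥8,000 (q = 2 of N = 10).
Shortfall ratios: (9675−5000)/9675 = 0.4832; (9675−8000)/9675 = 0.1731.
Raised to α = 1.5: 0.33589; 0.07204.
Sum = 0.407925; FGT(1.5) = 0.407925 / 10 = 0.041.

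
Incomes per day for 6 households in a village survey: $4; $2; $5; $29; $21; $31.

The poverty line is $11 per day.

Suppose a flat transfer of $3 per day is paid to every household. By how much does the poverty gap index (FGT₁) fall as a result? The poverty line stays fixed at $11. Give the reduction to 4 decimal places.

Before: below the line — $2, $4, $5; poverty gap index (FGT₁) = 0.333333.
After the $3 transfer: below the line — $5, $7, $8; poverty gap index (FGT₁) = 0.196970.
Reduction = 0.333333 − 0.196970 = 0.1364.

0.1364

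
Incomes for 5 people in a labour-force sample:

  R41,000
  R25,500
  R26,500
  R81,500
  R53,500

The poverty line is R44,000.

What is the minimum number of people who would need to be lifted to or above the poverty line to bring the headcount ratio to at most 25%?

Currently q = 3 of N = 5 are below the line (H = 0.600).
A headcount ratio of at most 25% allows at most ⌊0.25 × 5⌋ = 1 poor people.
So at least 3 − 1 = 2 must be lifted.

2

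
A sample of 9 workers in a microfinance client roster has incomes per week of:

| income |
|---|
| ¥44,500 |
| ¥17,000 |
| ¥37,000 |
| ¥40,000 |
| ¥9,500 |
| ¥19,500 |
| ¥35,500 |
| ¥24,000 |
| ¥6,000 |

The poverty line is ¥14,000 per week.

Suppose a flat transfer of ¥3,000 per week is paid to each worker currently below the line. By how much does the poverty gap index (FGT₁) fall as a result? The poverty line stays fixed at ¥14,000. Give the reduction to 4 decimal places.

Before: below the line — ¥6,000, ¥9,500; poverty gap index (FGT₁) = 0.099206.
After the ¥3,000 transfer: below the line — ¥9,000, ¥12,500; poverty gap index (FGT₁) = 0.051587.
Reduction = 0.099206 − 0.051587 = 0.0476.

0.0476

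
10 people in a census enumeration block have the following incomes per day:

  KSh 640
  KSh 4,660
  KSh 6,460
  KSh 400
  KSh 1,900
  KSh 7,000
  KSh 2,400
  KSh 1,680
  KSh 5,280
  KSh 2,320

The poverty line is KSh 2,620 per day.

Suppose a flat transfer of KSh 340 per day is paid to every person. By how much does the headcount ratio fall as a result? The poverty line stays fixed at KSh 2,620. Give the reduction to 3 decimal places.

0.200

Before: below the line — KSh 400, KSh 640, KSh 1,680, KSh 1,900, KSh 2,320, KSh 2,400; headcount ratio = 0.60000.
After the KSh 340 transfer: below the line — KSh 740, KSh 980, KSh 2,020, KSh 2,240; headcount ratio = 0.40000.
Reduction = 0.60000 − 0.40000 = 0.200.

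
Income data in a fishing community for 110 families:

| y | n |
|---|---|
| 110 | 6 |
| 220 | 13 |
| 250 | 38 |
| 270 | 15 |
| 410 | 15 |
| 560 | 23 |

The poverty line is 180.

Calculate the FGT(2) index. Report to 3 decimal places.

Below the line: 6×110 (q = 6 of N = 110).
Shortfall ratios: (180−110)/180 = 0.3889 (×6).
Squared: 0.1512 (×6).
Sum = 0.907407; P₂ = 0.907407 / 110 = 0.008.

0.008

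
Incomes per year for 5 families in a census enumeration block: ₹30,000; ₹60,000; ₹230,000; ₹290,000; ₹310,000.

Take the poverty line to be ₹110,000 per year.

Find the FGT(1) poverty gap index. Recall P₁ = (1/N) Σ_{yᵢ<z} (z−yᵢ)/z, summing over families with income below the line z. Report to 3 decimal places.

0.236

Incomes under z: ₹30,000, ₹60,000 (q = 2 of N = 5).
Shortfall ratios: (110000−30000)/110000 = 0.7273; (110000−60000)/110000 = 0.4545.
Sum of shortfalls = 1.181818; P₁ averages over all N: 1.181818 / 5 = 0.236.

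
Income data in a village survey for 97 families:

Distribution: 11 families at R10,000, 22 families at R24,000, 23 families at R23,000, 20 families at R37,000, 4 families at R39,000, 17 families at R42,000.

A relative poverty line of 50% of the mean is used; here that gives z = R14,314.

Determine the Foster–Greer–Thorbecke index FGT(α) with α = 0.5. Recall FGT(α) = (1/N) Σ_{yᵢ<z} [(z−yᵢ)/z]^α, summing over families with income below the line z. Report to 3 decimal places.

0.062

Below z: 11×R10,000 (q = 11 of N = 97).
Shortfall ratios: (14314−10000)/14314 = 0.3014 (×11).
Raised to α = 0.5: 0.54898 (×11).
Sum = 6.038822; FGT(0.5) = 6.038822 / 97 = 0.062.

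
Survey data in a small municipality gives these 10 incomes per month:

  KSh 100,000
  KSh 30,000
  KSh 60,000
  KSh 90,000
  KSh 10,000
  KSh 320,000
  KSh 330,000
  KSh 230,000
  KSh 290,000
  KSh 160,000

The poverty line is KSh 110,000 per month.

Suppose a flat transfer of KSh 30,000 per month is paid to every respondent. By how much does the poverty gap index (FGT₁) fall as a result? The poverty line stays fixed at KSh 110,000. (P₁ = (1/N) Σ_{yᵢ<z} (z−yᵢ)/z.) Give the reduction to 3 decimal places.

Before: below the line — KSh 10,000, KSh 30,000, KSh 60,000, KSh 90,000, KSh 100,000; poverty gap index (FGT₁) = 0.23636.
After the KSh 30,000 transfer: below the line — KSh 40,000, KSh 60,000, KSh 90,000; poverty gap index (FGT₁) = 0.12727.
Reduction = 0.23636 − 0.12727 = 0.109.

0.109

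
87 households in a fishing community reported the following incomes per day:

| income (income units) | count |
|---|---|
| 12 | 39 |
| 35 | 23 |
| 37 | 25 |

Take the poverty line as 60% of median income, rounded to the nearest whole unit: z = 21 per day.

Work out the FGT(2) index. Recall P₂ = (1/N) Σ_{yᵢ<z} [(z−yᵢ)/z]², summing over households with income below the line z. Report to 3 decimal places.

0.082

Incomes under z: 39×12 (q = 39 of N = 87).
Shortfall ratios: (21−12)/21 = 0.4286 (×39).
Squared: 0.1837 (×39).
Sum = 7.163265; P₂ = 7.163265 / 87 = 0.082.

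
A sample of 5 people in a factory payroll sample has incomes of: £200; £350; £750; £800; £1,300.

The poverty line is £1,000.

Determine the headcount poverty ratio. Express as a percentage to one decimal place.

4 of the 5 people have income below £1,000.
H = 4/5 = 80.0%.

80.0%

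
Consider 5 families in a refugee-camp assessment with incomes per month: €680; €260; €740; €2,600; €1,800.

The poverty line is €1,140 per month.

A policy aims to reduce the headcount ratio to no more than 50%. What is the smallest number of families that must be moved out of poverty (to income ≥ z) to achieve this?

Currently q = 3 of N = 5 are below the line (H = 0.600).
A headcount ratio of at most 50% allows at most ⌊0.50 × 5⌋ = 2 poor families.
So at least 3 − 2 = 1 must be lifted.

1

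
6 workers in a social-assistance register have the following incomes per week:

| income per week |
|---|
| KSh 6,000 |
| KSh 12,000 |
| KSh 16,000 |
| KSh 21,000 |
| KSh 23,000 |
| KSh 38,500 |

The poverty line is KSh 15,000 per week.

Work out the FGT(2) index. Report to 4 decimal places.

Poor units: KSh 6,000, KSh 12,000 (q = 2 of N = 6).
Gap ratios (z−y)/z: (15000−6000)/15000 = 0.6000; (15000−12000)/15000 = 0.2000.
Squared: 0.3600; 0.0400.
Sum = 0.400000; P₂ = 0.400000 / 6 = 0.0667.

0.0667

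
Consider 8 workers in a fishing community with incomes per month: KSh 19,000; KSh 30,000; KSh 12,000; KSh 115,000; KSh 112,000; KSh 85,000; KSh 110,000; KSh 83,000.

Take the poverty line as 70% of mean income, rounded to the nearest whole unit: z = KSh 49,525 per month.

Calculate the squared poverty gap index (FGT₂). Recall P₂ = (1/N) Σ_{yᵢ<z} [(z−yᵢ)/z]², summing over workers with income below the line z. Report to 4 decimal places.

Poor units: KSh 12,000, KSh 19,000, KSh 30,000 (q = 3 of N = 8).
Gap ratios (z−y)/z: (49525−12000)/49525 = 0.7577; (49525−19000)/49525 = 0.6164; (49525−30000)/49525 = 0.3942.
Squared: 0.5741; 0.3799; 0.1554.
Sum = 1.109430; P₂ = 1.109430 / 8 = 0.1387.

0.1387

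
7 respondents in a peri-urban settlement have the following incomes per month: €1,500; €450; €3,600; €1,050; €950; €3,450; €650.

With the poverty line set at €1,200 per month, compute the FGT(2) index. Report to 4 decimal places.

Below the line: €450, €650, €950, €1,050 (q = 4 of N = 7).
Relative gaps: (1200−450)/1200 = 0.6250; (1200−650)/1200 = 0.4583; (1200−950)/1200 = 0.2083; (1200−1050)/1200 = 0.1250.
Squared: 0.3906; 0.2101; 0.0434; 0.0156.
Sum = 0.659722; P₂ = 0.659722 / 7 = 0.0942.

0.0942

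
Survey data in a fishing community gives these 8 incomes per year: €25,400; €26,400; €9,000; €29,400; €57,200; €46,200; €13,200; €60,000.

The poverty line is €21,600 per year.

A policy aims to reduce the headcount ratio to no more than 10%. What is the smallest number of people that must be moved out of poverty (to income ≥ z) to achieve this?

2 of the 8 people are poor, so H = 2/8 = 0.250.
A headcount ratio of at most 10% allows at most ⌊0.10 × 8⌋ = 0 poor people.
So at least 2 − 0 = 2 must be lifted.

2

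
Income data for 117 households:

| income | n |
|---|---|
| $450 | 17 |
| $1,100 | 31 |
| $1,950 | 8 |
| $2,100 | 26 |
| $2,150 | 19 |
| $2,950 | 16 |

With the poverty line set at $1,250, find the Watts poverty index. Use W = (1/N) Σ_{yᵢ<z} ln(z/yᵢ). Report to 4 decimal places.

0.1823

Poor units: 17×$450, 31×$1,100 (q = 48 of N = 117).
Log gaps: ln(1250/450) = 1.0217 (×17); ln(1250/1100) = 0.1278 (×31).
W = 21.330906 / 117 = 0.1823.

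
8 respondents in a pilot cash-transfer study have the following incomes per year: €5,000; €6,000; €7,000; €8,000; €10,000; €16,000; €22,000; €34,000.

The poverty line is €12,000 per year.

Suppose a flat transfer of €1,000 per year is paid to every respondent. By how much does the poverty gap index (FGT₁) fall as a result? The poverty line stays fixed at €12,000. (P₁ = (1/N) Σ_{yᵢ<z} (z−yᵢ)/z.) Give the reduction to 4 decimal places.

Before: below the line — €5,000, €6,000, €7,000, €8,000, €10,000; poverty gap index (FGT₁) = 0.250000.
After the €1,000 transfer: below the line — €6,000, €7,000, €8,000, €9,000, €11,000; poverty gap index (FGT₁) = 0.197917.
Reduction = 0.250000 − 0.197917 = 0.0521.

0.0521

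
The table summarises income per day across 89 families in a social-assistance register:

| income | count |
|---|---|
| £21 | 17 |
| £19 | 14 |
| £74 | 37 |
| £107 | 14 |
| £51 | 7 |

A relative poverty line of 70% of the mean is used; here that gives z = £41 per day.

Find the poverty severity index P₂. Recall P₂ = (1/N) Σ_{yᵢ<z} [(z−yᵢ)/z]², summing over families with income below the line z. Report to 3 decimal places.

0.091

Incomes under z: 14×£19, 17×£21 (q = 31 of N = 89).
Shortfall ratios: (41−19)/41 = 0.5366 (×14); (41−21)/41 = 0.4878 (×17).
Squared: 0.2879 (×14); 0.2380 (×17).
Sum = 8.076145; P₂ = 8.076145 / 89 = 0.091.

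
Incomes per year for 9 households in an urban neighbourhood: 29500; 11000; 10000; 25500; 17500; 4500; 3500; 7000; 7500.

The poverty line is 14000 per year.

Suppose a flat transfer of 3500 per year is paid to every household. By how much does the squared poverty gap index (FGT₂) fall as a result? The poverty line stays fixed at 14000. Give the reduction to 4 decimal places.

Before: below the line — 3500, 4500, 7000, 7500, 10000, 11000; squared poverty gap index (FGT₂) = 0.179563.
After the 3500 transfer: below the line — 7000, 8000, 10500, 11000, 13500; squared poverty gap index (FGT₂) = 0.060374.
Reduction = 0.179563 − 0.060374 = 0.1192.

0.1192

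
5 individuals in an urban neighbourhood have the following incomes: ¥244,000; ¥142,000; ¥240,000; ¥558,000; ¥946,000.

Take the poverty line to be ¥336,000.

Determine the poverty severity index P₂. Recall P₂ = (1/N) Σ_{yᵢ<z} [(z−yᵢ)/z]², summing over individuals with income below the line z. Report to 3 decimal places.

0.098

Below z: ¥142,000, ¥240,000, ¥244,000 (q = 3 of N = 5).
Shortfall ratios: (336000−142000)/336000 = 0.5774; (336000−240000)/336000 = 0.2857; (336000−244000)/336000 = 0.2738.
Squared: 0.3334; 0.0816; 0.0750.
Sum = 0.489973; P₂ = 0.489973 / 5 = 0.098.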